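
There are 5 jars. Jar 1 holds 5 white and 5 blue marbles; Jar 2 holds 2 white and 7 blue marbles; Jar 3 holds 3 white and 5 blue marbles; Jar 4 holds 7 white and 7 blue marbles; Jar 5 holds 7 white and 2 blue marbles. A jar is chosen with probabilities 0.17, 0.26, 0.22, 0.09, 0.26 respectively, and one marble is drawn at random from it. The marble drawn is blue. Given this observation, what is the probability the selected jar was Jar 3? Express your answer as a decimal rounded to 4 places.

Tabulate prior·likelihood by source: [1] prior 0.17, lik 0.5, product 0.08500; [2] prior 0.26, lik 0.7778, product 0.2022; [3] prior 0.22, lik 0.625, product 0.1375; [4] prior 0.09, lik 0.5, product 0.04500; [5] prior 0.26, lik 0.2222, product 0.05778.
Normalizing constant = 0.52750; the posterior for Jar 3 is its product over the sum, 0.1375/0.52750 = 0.2607.

Posterior probability ≈ 0.2607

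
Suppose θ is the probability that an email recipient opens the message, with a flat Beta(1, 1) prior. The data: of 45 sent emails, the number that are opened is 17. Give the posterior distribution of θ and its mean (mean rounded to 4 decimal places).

Posterior: Beta(18, 29); mean ≈ 0.3830

The binomial likelihood is conjugate to the Beta prior: with 17 successes and 28 failures, the posterior is Beta(1+17, 1+28) = Beta(18, 29).
E[θ | data] = 18/(18+29) = 0.3830.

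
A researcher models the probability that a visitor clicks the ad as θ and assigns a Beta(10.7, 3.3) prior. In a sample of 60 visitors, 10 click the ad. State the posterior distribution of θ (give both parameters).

Posterior: Beta(20.7, 53.3)

Observing 10 successes and 50 failures updates Beta(10.7, 3.3) by adding the success and failure counts to the two shape parameters: α = 10.7+10 = 20.7, β = 3.3+50 = 53.3.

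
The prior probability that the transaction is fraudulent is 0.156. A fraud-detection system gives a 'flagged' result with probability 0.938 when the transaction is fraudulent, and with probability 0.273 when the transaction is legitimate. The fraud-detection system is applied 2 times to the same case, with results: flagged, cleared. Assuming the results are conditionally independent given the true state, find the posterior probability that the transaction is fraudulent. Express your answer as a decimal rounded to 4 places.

Posterior P(H) ≈ 0.0514

Let H be the event that the transaction is fraudulent; start with P(H) = 0.156. P('flagged'|H) = 0.938, P('flagged'|¬H) = 0.273.
Update on result 1 ('flagged'): P(H) ← 0.938·0.1560 / (0.938·0.1560 + 0.273·0.8440) = 0.14633/0.37674 = 0.3884.
Update on result 2 ('cleared'): P(H) ← 0.062·0.3884 / (0.062·0.3884 + 0.727·0.6116) = 0.024081/0.46871 = 0.0514.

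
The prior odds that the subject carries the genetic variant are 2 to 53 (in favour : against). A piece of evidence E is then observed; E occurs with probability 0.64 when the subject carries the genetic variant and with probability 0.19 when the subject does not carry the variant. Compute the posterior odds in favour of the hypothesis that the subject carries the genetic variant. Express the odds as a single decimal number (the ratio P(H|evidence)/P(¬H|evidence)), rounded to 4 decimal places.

Prior odds = 2/53 = 0.037736. In log-odds, ln(0.037736) = -3.2771.
Add log likelihood ratio: ln(3.3684) = 1.2144.
Posterior log-odds = -2.0627, so posterior odds = exp(-2.0627) = 0.12711.

Posterior odds ≈ 0.1271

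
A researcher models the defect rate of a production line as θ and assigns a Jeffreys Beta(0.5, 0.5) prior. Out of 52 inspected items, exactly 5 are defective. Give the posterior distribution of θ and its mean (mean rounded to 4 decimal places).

Posterior: Beta(5.5, 47.5); mean ≈ 0.1038

Observing 5 successes and 47 failures updates Beta(0.5, 0.5) by adding the success and failure counts to the two shape parameters: α = 0.5+5 = 5.5, β = 0.5+47 = 47.5.
Posterior mean = α/(α+β) = 5.5/53 = 0.1038.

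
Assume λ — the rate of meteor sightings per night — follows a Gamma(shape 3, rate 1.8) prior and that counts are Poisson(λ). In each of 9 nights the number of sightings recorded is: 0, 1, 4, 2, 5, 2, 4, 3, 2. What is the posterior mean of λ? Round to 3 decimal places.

Total count ∑xᵢ = 23 over n = 9 nights.
Gamma is conjugate to the Poisson likelihood: posterior is Gamma(shape = 3+23 = 26, rate = 1.8+9 = 10.8).
E[λ | data] = 26/10.8 = 2.407.

Posterior mean ≈ 2.407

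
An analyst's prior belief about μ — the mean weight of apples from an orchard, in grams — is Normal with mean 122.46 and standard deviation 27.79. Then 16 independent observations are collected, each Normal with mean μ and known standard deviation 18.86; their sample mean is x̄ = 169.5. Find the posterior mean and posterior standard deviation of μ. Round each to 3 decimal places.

Posterior mean ≈ 168.184; posterior SD ≈ 4.649

Prior precision 1/τ₀² = 1/27.79² = 0.00129486; data precision n/σ² = 16/18.86² = 0.0449818.
Posterior precision = 0.00129486 + 0.0449818 = 0.0462766, giving posterior SD = 1/√0.0462766 = 4.649.
Posterior mean = (0.00129486·122.46 + 0.0449818·169.5) / 0.0462766 = 168.184.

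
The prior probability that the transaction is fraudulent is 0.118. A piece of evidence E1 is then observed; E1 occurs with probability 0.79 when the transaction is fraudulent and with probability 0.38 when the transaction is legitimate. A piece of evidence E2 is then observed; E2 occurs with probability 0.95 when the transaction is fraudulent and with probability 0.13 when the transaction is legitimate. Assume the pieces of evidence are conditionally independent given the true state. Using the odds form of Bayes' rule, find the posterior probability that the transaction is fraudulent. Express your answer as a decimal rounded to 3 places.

Posterior probability ≈ 0.670

Prior odds = 0.118/(1−0.118) = 0.13379.
Likelihood ratio for E1 = 0.79/0.38 = 2.0789.
Likelihood ratio for E2 = 0.95/0.13 = 7.3077.
Posterior odds = prior odds × LR₁ × LR₂ = 2.0325.
Posterior probability = odds/(1+odds) = 2.0325/3.0325 = 0.670.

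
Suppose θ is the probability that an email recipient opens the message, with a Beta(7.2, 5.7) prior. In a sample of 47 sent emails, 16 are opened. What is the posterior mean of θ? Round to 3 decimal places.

Observing 16 successes and 31 failures updates Beta(7.2, 5.7) by adding the success and failure counts to the two shape parameters: α = 7.2+16 = 23.2, β = 5.7+31 = 36.7.
Posterior mean = α/(α+β) = 23.2/59.9 = 0.387.

Posterior mean ≈ 0.387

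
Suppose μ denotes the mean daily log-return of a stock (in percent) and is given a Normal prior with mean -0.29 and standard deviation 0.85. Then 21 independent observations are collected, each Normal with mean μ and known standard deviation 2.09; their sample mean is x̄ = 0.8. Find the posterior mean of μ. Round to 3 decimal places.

Posterior mean ≈ 0.556

With known σ, the Normal prior is conjugate. Weight on the data is w = (n/σ²)/(n/σ² + 1/τ₀²) = 4.80758/(4.80758+1.38408) = 0.77646.
Posterior mean = w·x̄ + (1−w)·μ₀ = 0.77646·0.8 + 0.22354·-0.29 = 0.556.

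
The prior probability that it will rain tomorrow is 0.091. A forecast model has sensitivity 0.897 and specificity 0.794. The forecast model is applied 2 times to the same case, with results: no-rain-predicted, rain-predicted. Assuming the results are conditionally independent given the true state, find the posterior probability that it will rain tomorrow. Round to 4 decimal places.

Posterior P(H) ≈ 0.0535

With H the event that it will rain tomorrow, the joint likelihood of the observed sequence is P(data|H) = 0.103·0.897 = 0.092391 and P(data|¬H) = 0.794·0.206 = 0.16356.
Bayes: P(H|data) = 0.091·0.092391 / (0.091·0.092391 + 0.909·0.16356) = 0.0084076/0.15709 = 0.0535.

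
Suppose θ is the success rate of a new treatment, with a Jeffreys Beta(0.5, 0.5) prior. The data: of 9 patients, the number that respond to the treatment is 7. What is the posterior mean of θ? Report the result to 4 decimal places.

Posterior mean ≈ 0.7500

The binomial likelihood is conjugate to the Beta prior: with 7 successes and 2 failures, the posterior is Beta(0.5+7, 0.5+2) = Beta(7.5, 2.5).
E[θ | data] = 7.5/(7.5+2.5) = 0.7500.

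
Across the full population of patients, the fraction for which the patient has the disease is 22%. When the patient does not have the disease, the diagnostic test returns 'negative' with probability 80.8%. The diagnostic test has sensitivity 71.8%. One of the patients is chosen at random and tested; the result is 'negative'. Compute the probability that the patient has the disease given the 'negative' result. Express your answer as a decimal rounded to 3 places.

P(H | E) ≈ 0.090

Let H be the event that the patient has the disease. P(H) = 0.22, so P(¬H) = 0.78. With E the 'negative' result, P(E|H) = 0.282 and P(E|¬H) = 0.808.
P(E) = 0.282·0.22 + 0.808·0.78 = 0.062040 + 0.63024 = 0.69228.
By Bayes' theorem, P(H|E) = 0.062040 / 0.69228 = 0.090.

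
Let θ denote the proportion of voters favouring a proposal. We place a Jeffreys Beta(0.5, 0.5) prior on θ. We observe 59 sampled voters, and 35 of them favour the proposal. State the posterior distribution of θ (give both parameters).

Posterior: Beta(35.5, 24.5)

Observing 35 successes and 24 failures updates Beta(0.5, 0.5) by adding the success and failure counts to the two shape parameters: α = 0.5+35 = 35.5, β = 0.5+24 = 24.5.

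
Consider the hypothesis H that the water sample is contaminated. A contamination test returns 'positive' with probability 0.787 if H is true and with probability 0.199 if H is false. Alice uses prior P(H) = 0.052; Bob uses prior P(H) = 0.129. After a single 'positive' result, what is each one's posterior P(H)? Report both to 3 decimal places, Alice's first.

The likelihood ratio for a 'positive' result is 0.787/0.199 = 3.9548.
Alice: prior odds 0.052/0.948 = 0.054852; posterior odds 0.21693; posterior probability 0.178.
Bob: prior odds 0.129/0.871 = 0.14811; posterior odds 0.58572; posterior probability 0.369.

Alice: 0.178; Bob: 0.369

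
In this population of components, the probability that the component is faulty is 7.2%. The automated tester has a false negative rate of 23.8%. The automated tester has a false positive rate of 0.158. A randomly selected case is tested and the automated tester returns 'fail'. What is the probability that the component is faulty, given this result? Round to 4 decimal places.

P(H | E) ≈ 0.2723

Write H for 'the component is faulty'. Prior odds H:¬H = 0.072/0.928 = 0.077586. For the 'fail' outcome, the likelihood ratio is 0.762/0.158 = 4.8228.
Posterior odds = 0.077586 × 4.8228 = 0.37418, so P(H|E) = 0.37418/(1+0.37418) = 0.2723.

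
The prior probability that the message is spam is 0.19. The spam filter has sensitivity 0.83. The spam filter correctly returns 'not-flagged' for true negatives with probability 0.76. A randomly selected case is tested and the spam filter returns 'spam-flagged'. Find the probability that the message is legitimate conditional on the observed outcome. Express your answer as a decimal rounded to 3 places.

P(¬H | E) ≈ 0.552

Write H for 'the message is spam'. Prior odds H:¬H = 0.19/0.81 = 0.23457. For the 'spam-flagged' outcome, the likelihood ratio is 0.83/0.24 = 3.4583.
Posterior odds = 0.23457 × 3.4583 = 0.81121, so P(H|E) = 0.81121/(1+0.81121) = 0.448. Then P(¬H|E) = 1 − 0.448 = 0.552.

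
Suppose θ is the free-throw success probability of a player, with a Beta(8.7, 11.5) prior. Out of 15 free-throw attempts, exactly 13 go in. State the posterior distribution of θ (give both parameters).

The binomial likelihood is conjugate to the Beta prior: with 13 successes and 2 failures, the posterior is Beta(8.7+13, 11.5+2) = Beta(21.7, 13.5).

Posterior: Beta(21.7, 13.5)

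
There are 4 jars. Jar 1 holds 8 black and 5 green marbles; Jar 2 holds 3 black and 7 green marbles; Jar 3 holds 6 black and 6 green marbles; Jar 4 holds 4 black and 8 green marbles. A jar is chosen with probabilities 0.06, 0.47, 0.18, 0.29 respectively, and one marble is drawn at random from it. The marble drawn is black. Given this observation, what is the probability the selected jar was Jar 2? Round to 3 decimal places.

Tabulate prior·likelihood by source: [1] prior 0.06, lik 0.6154, product 0.03692; [2] prior 0.47, lik 0.3, product 0.1410; [3] prior 0.18, lik 0.5, product 0.09000; [4] prior 0.29, lik 0.3333, product 0.09667.
Normalizing constant = 0.36459; the posterior for Jar 2 is its product over the sum, 0.1410/0.36459 = 0.387.

Posterior probability ≈ 0.387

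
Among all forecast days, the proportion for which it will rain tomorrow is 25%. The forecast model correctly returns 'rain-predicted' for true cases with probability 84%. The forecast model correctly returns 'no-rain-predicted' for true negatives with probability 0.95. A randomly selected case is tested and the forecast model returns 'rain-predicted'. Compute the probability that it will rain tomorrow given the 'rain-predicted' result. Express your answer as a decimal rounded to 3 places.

Let H be the event that it will rain tomorrow. P(H) = 0.25, so P(¬H) = 0.75. With E the 'rain-predicted' result, P(E|H) = 0.84 and P(E|¬H) = 0.05.
P(E) = 0.84·0.25 + 0.05·0.75 = 0.21000 + 0.037500 = 0.24750.
By Bayes' theorem, P(H|E) = 0.21000 / 0.24750 = 0.848.

P(H | E) ≈ 0.848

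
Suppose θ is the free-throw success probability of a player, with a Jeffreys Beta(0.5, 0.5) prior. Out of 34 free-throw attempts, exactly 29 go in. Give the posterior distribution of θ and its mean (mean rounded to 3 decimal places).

Observing 29 successes and 5 failures updates Beta(0.5, 0.5) by adding the success and failure counts to the two shape parameters: α = 0.5+29 = 29.5, β = 0.5+5 = 5.5.
E[θ | data] = 29.5/(29.5+5.5) = 0.843.

Posterior: Beta(29.5, 5.5); mean ≈ 0.843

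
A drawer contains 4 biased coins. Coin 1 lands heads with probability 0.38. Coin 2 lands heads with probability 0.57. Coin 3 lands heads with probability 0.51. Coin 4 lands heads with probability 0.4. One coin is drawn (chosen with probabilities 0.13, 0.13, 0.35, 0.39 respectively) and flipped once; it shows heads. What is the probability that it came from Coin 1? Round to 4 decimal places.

P(heads|C1) = 0.38; P(heads|C2) = 0.57; P(heads|C3) = 0.51; P(heads|C4) = 0.4.
Prior × likelihood for each source: 0.13·0.38=0.04940, 0.13·0.57=0.07410, 0.35·0.51=0.1785, 0.39·0.4=0.1560. Summing gives P(heads) = 0.45800.
P(Coin 1 | heads) = 0.04940 / 0.45800 = 0.1079.

Posterior probability ≈ 0.1079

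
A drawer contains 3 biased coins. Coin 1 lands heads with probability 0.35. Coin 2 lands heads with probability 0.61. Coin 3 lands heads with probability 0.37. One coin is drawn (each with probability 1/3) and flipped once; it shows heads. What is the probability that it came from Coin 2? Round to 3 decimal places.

Posterior probability ≈ 0.459

Tabulate prior·likelihood by source: [1] prior 0.333333, lik 0.35, product 0.1167; [2] prior 0.333333, lik 0.61, product 0.2033; [3] prior 0.333333, lik 0.37, product 0.1233.
Normalizing constant = 0.44333; the posterior for Coin 2 is its product over the sum, 0.2033/0.44333 = 0.459.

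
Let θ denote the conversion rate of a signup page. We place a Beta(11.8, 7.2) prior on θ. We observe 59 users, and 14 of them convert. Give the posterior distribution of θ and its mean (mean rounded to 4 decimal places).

Posterior: Beta(25.8, 52.2); mean ≈ 0.3308

The binomial likelihood is conjugate to the Beta prior: with 14 successes and 45 failures, the posterior is Beta(11.8+14, 7.2+45) = Beta(25.8, 52.2).
E[θ | data] = 25.8/(25.8+52.2) = 0.3308.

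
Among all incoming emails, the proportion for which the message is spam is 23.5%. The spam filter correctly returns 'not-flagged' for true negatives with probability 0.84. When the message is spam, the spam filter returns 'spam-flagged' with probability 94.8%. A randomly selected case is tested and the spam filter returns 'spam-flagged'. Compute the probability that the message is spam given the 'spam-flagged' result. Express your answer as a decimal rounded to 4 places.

Write H for 'the message is spam'. Prior odds H:¬H = 0.235/0.765 = 0.30719. For the 'spam-flagged' outcome, the likelihood ratio is 0.948/0.16 = 5.9250.
Posterior odds = 0.30719 × 5.9250 = 1.8201, so P(H|E) = 1.8201/(1+1.8201) = 0.6454.

P(H | E) ≈ 0.6454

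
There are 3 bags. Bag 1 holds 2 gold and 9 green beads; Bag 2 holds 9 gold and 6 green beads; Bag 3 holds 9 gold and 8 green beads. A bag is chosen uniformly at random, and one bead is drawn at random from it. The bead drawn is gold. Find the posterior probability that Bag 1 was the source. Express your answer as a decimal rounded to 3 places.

Posterior probability ≈ 0.139

Tabulate prior·likelihood by source: [1] prior 0.333333, lik 0.1818, product 0.06061; [2] prior 0.333333, lik 0.6, product 0.2000; [3] prior 0.333333, lik 0.5294, product 0.1765.
Normalizing constant = 0.43708; the posterior for Bag 1 is its product over the sum, 0.06061/0.43708 = 0.139.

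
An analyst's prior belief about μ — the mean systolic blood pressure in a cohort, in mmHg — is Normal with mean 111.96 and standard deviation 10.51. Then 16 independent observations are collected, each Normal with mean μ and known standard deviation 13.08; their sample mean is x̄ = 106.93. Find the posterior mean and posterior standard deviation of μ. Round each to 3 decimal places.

Posterior mean ≈ 107.374; posterior SD ≈ 3.122

Prior precision 1/τ₀² = 1/10.51² = 0.00905304; data precision n/σ² = 16/13.08² = 0.0935200.
Posterior precision = 0.00905304 + 0.0935200 = 0.102573, giving posterior SD = 1/√0.102573 = 3.122.
Posterior mean = (0.00905304·111.96 + 0.0935200·106.93) / 0.102573 = 107.374.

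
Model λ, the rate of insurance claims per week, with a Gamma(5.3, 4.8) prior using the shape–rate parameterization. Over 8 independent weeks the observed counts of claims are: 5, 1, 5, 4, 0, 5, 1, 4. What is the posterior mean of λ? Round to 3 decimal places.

Total count ∑xᵢ = 25 over n = 8 weeks.
Gamma is conjugate to the Poisson likelihood: posterior is Gamma(shape = 5.3+25 = 30.3, rate = 4.8+8 = 12.8).
Posterior mean = shape/rate = 30.3/12.8 = 2.367.

Posterior mean ≈ 2.367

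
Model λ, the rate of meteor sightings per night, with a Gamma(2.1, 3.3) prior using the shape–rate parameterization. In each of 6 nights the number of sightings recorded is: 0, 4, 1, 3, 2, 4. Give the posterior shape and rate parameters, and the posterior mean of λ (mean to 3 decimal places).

Posterior: Gamma(shape=16.1, rate=9.3); mean ≈ 1.731

Total count ∑xᵢ = 14 over n = 6 nights.
Gamma is conjugate to the Poisson likelihood: posterior is Gamma(shape = 2.1+14 = 16.1, rate = 3.3+6 = 9.3).
E[λ | data] = 16.1/9.3 = 1.731.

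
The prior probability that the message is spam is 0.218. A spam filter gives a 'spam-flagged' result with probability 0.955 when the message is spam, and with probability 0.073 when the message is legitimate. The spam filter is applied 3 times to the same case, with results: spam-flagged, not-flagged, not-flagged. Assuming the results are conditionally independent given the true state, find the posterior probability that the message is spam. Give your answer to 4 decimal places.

With H the event that the message is spam, the joint likelihood of the observed sequence is P(data|H) = 0.955·0.045·0.045 = 0.0019339 and P(data|¬H) = 0.073·0.927·0.927 = 0.062731.
Bayes: P(H|data) = 0.218·0.0019339 / (0.218·0.0019339 + 0.782·0.062731) = 0.00042158/0.049477 = 0.0085.

Posterior P(H) ≈ 0.0085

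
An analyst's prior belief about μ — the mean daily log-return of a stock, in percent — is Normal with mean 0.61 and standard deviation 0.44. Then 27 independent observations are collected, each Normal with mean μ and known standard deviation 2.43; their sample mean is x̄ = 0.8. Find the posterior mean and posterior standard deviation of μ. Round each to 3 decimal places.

Prior precision 1/τ₀² = 1/0.44² = 5.16529; data precision n/σ² = 27/2.43² = 4.57247.
Posterior precision = 5.16529 + 4.57247 = 9.73776, giving posterior SD = 1/√9.73776 = 0.320.
Posterior mean = (5.16529·0.61 + 4.57247·0.8) / 9.73776 = 0.699.

Posterior mean ≈ 0.699; posterior SD ≈ 0.320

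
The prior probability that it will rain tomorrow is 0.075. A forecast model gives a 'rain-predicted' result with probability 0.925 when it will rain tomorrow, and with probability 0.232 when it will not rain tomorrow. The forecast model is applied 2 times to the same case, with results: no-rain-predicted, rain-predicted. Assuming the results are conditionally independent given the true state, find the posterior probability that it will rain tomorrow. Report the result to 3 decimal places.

Let H be the event that it will rain tomorrow; start with P(H) = 0.075. P('rain-predicted'|H) = 0.925, P('rain-predicted'|¬H) = 0.232.
Update on result 1 ('no-rain-predicted'): P(H) ← 0.075·0.0750 / (0.075·0.0750 + 0.768·0.9250) = 0.0056250/0.71603 = 0.0079.
Update on result 2 ('rain-predicted'): P(H) ← 0.925·0.0079 / (0.925·0.0079 + 0.232·0.9921) = 0.0072667/0.23744 = 0.0306.

Posterior P(H) ≈ 0.031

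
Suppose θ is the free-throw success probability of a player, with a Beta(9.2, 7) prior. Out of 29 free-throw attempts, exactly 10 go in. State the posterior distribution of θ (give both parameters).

Posterior: Beta(19.2, 26)

The binomial likelihood is conjugate to the Beta prior: with 10 successes and 19 failures, the posterior is Beta(9.2+10, 7+19) = Beta(19.2, 26).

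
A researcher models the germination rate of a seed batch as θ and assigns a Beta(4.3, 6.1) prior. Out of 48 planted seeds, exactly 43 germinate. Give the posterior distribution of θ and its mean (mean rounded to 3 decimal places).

Posterior: Beta(47.3, 11.1); mean ≈ 0.810

Observing 43 successes and 5 failures updates Beta(4.3, 6.1) by adding the success and failure counts to the two shape parameters: α = 4.3+43 = 47.3, β = 6.1+5 = 11.1.
Posterior mean = α/(α+β) = 47.3/58.4 = 0.810.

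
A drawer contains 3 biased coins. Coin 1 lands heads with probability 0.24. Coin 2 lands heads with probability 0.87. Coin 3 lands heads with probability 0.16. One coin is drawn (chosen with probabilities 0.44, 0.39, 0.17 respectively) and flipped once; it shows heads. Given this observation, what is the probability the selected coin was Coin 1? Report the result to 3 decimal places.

P(heads|C1) = 0.24; P(heads|C2) = 0.87; P(heads|C3) = 0.16.
Prior × likelihood for each source: 0.44·0.24=0.1056, 0.39·0.87=0.3393, 0.17·0.16=0.02720. Summing gives P(heads) = 0.47210.
P(Coin 1 | heads) = 0.1056 / 0.47210 = 0.224.

Posterior probability ≈ 0.224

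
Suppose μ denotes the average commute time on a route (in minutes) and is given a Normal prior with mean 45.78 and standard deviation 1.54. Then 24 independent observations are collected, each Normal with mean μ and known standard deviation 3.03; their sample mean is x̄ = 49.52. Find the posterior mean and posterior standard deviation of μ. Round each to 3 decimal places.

Posterior mean ≈ 49.001; posterior SD ≈ 0.574

Prior precision 1/τ₀² = 1/1.54² = 0.421656; data precision n/σ² = 24/3.03² = 2.61412.
Posterior precision = 0.421656 + 2.61412 = 3.03578, giving posterior SD = 1/√3.03578 = 0.574.
Posterior mean = (0.421656·45.78 + 2.61412·49.52) / 3.03578 = 49.001.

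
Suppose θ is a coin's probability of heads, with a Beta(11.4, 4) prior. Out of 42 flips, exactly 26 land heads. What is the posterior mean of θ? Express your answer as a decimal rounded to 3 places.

Observing 26 successes and 16 failures updates Beta(11.4, 4) by adding the success and failure counts to the two shape parameters: α = 11.4+26 = 37.4, β = 4+16 = 20.
E[θ | data] = 37.4/(37.4+20) = 0.652.

Posterior mean ≈ 0.652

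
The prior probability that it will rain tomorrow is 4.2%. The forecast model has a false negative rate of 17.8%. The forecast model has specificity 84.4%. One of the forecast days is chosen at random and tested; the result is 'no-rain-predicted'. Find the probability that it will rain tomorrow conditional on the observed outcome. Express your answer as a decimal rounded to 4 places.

Write H for 'it will rain tomorrow'. Prior odds H:¬H = 0.042/0.958 = 0.043841. For the 'no-rain-predicted' outcome, the likelihood ratio is 0.178/0.844 = 0.21090.
Posterior odds = 0.043841 × 0.21090 = 0.0092462, so P(H|E) = 0.0092462/(1+0.0092462) = 0.0092.

P(H | E) ≈ 0.0092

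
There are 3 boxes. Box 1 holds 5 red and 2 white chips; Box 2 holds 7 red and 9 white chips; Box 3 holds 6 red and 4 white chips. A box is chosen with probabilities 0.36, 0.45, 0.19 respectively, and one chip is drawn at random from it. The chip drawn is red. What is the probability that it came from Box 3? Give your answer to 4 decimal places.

Posterior probability ≈ 0.2007

P(red|Box 1) = 0.7143; P(red|Box 2) = 0.4375; P(red|Box 3) = 0.6.
Prior × likelihood for each source: 0.36·0.7143=0.2571, 0.45·0.4375=0.1969, 0.19·0.6=0.1140. Summing gives P(red) = 0.56802.
P(Box 3 | red) = 0.1140 / 0.56802 = 0.2007.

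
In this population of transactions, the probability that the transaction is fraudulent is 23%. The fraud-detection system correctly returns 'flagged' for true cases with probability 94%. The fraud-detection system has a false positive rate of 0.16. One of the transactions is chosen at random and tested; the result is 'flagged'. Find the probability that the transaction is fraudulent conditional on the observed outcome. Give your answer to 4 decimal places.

Let H be the event that the transaction is fraudulent. P(H) = 0.23, so P(¬H) = 0.77. With E the 'flagged' result, P(E|H) = 0.94 and P(E|¬H) = 0.16.
P(E) = 0.94·0.23 + 0.16·0.77 = 0.21620 + 0.12320 = 0.33940.
By Bayes' theorem, P(H|E) = 0.21620 / 0.33940 = 0.6370.

P(H | E) ≈ 0.6370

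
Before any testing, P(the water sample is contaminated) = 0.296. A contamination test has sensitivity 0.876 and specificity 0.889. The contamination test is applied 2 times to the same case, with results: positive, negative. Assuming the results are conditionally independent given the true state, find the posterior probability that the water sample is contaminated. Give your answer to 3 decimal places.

With H the event that the water sample is contaminated, the joint likelihood of the observed sequence is P(data|H) = 0.876·0.124 = 0.10862 and P(data|¬H) = 0.111·0.889 = 0.098679.
Bayes: P(H|data) = 0.296·0.10862 / (0.296·0.10862 + 0.704·0.098679) = 0.032153/0.10162 = 0.3164.

Posterior P(H) ≈ 0.316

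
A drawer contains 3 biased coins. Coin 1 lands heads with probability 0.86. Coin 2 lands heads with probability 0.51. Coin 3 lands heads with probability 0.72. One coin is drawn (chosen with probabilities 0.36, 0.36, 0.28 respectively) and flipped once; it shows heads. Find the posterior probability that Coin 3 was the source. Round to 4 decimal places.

Posterior probability ≈ 0.2902

Tabulate prior·likelihood by source: [1] prior 0.36, lik 0.86, product 0.3096; [2] prior 0.36, lik 0.51, product 0.1836; [3] prior 0.28, lik 0.72, product 0.2016.
Normalizing constant = 0.69480; the posterior for Coin 3 is its product over the sum, 0.2016/0.69480 = 0.2902.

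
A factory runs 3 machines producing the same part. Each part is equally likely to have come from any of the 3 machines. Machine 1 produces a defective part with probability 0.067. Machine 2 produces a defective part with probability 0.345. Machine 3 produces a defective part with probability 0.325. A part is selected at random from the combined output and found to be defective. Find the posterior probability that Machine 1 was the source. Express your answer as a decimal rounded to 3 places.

Posterior probability ≈ 0.091

P(defective|M1) = 0.067; P(defective|M2) = 0.345; P(defective|M3) = 0.325.
Prior × likelihood for each source: 0.333333·0.067=0.02233, 0.333333·0.345=0.1150, 0.333333·0.325=0.1083. Summing gives P(defective) = 0.24567.
P(Machine 1 | defective) = 0.02233 / 0.24567 = 0.091.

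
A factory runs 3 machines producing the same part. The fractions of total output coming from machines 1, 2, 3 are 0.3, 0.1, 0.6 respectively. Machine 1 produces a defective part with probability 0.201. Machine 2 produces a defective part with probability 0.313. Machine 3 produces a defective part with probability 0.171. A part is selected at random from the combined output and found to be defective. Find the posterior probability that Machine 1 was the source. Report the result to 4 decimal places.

Posterior probability ≈ 0.3105

P(defective|M1) = 0.201; P(defective|M2) = 0.313; P(defective|M3) = 0.171.
Prior × likelihood for each source: 0.3·0.201=0.06030, 0.1·0.313=0.03130, 0.6·0.171=0.1026. Summing gives P(defective) = 0.19420.
P(Machine 1 | defective) = 0.06030 / 0.19420 = 0.3105.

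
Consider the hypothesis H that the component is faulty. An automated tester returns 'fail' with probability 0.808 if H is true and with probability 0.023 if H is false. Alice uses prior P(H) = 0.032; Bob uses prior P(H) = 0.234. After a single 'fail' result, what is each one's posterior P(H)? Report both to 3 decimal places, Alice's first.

Alice: 0.537; Bob: 0.915

P('+'|H) = 0.808, P('+'|¬H) = 0.023.
Alice: numerator 0.808·0.032 = 0.025856; evidence = 0.025856+0.023·0.968 = 0.048120; posterior = 0.537.
Bob: numerator 0.808·0.234 = 0.18907; evidence = 0.18907+0.023·0.766 = 0.20669; posterior = 0.915.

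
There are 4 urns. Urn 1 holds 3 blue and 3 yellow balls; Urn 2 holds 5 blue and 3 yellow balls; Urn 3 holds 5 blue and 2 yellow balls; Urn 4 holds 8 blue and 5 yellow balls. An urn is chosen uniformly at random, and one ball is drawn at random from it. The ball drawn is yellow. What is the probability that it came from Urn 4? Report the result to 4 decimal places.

Posterior probability ≈ 0.2489

P(yellow|Urn 1) = 0.5; P(yellow|Urn 2) = 0.375; P(yellow|Urn 3) = 0.2857; P(yellow|Urn 4) = 0.3846.
Prior × likelihood for each source: 0.25·0.5=0.1250, 0.25·0.375=0.09375, 0.25·0.2857=0.07143, 0.25·0.3846=0.09615. Summing gives P(yellow) = 0.38633.
P(Urn 4 | yellow) = 0.09615 / 0.38633 = 0.2489.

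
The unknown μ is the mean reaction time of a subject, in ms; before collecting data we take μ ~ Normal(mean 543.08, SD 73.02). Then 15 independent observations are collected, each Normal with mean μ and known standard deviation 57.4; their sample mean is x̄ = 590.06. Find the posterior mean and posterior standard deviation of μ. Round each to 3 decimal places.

Prior precision 1/τ₀² = 1/73.02² = 0.00018755; data precision n/σ² = 15/57.4² = 0.00455268.
Posterior precision = 0.00018755 + 0.00455268 = 0.00474023, giving posterior SD = 1/√0.00474023 = 14.524.
Posterior mean = (0.00018755·543.08 + 0.00455268·590.06) / 0.00474023 = 588.201.

Posterior mean ≈ 588.201; posterior SD ≈ 14.524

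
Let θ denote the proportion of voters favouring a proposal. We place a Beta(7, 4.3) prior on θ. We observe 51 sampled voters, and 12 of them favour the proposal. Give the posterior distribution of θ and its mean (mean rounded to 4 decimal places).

Posterior: Beta(19, 43.3); mean ≈ 0.3050

The binomial likelihood is conjugate to the Beta prior: with 12 successes and 39 failures, the posterior is Beta(7+12, 4.3+39) = Beta(19, 43.3).
Posterior mean = α/(α+β) = 19/62.3 = 0.3050.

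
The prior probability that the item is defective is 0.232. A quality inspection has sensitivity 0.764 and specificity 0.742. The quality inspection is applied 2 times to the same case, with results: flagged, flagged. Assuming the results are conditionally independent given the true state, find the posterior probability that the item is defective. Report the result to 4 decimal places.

With H the event that the item is defective, the joint likelihood of the observed sequence is P(data|H) = 0.764·0.764 = 0.58370 and P(data|¬H) = 0.258·0.258 = 0.066564.
Bayes: P(H|data) = 0.232·0.58370 / (0.232·0.58370 + 0.768·0.066564) = 0.13542/0.18654 = 0.7259.

Posterior P(H) ≈ 0.7259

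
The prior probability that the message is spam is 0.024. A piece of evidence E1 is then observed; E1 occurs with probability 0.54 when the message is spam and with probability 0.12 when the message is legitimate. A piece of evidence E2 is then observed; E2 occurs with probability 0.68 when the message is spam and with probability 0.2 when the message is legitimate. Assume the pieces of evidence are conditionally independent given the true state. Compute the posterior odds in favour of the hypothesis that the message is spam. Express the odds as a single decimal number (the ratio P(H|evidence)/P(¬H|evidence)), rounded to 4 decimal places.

Prior odds = 0.024/(1−0.024) = 0.024590. In log-odds, ln(0.024590) = -3.7054.
Add log likelihood ratios: ln(4.5000) + ln(3.4000) = 2.7279.
Posterior log-odds = -0.97756, so posterior odds = exp(-0.97756) = 0.37623.

Posterior odds ≈ 0.3762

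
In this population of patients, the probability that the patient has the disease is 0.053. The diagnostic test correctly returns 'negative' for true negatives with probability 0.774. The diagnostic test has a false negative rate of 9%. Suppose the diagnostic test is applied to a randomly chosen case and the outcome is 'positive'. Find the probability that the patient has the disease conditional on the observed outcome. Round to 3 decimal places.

Let H be the event that the patient has the disease. P(H) = 0.053, so P(¬H) = 0.947. With E the 'positive' result, P(E|H) = 0.91 and P(E|¬H) = 0.226.
P(E) = 0.91·0.053 + 0.226·0.947 = 0.048230 + 0.21402 = 0.26225.
By Bayes' theorem, P(H|E) = 0.048230 / 0.26225 = 0.184.

P(H | E) ≈ 0.184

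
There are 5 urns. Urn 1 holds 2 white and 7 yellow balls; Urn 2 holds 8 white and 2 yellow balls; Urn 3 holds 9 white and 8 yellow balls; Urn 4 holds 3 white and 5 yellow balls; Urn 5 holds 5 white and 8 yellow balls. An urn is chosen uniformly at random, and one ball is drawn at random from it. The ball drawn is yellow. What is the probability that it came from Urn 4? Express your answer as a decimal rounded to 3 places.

P(yellow|Urn 1) = 0.7778; P(yellow|Urn 2) = 0.2; P(yellow|Urn 3) = 0.4706; P(yellow|Urn 4) = 0.625; P(yellow|Urn 5) = 0.6154.
Prior × likelihood for each source: 0.2·0.7778=0.1556, 0.2·0.2=0.04000, 0.2·0.4706=0.09412, 0.2·0.625=0.1250, 0.2·0.6154=0.1231. Summing gives P(yellow) = 0.53775.
P(Urn 4 | yellow) = 0.1250 / 0.53775 = 0.232.

Posterior probability ≈ 0.232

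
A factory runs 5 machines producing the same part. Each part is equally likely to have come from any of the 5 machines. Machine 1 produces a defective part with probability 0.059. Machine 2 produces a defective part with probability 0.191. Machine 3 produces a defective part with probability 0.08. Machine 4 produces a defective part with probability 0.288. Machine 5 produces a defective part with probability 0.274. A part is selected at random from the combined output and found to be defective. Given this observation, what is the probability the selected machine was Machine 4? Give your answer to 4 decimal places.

Posterior probability ≈ 0.3229

P(defective|M1) = 0.059; P(defective|M2) = 0.191; P(defective|M3) = 0.08; P(defective|M4) = 0.288; P(defective|M5) = 0.274.
Prior × likelihood for each source: 0.2·0.059=0.01180, 0.2·0.191=0.03820, 0.2·0.08=0.01600, 0.2·0.288=0.05760, 0.2·0.274=0.05480. Summing gives P(defective) = 0.17840.
P(Machine 4 | defective) = 0.05760 / 0.17840 = 0.3229.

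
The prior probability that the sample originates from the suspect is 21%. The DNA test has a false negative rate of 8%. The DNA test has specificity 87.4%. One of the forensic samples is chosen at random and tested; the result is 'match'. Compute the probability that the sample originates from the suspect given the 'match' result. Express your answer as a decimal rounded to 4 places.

Let H be the event that the sample originates from the suspect. P(H) = 0.21, so P(¬H) = 0.79. With E the 'match' result, P(E|H) = 0.92 and P(E|¬H) = 0.126.
P(E) = 0.92·0.21 + 0.126·0.79 = 0.19320 + 0.099540 = 0.29274.
By Bayes' theorem, P(H|E) = 0.19320 / 0.29274 = 0.6600.

P(H | E) ≈ 0.6600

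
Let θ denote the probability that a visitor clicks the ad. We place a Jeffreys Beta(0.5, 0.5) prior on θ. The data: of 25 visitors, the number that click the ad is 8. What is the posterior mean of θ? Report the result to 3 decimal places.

Posterior mean ≈ 0.327

The binomial likelihood is conjugate to the Beta prior: with 8 successes and 17 failures, the posterior is Beta(0.5+8, 0.5+17) = Beta(8.5, 17.5).
E[θ | data] = 8.5/(8.5+17.5) = 0.327.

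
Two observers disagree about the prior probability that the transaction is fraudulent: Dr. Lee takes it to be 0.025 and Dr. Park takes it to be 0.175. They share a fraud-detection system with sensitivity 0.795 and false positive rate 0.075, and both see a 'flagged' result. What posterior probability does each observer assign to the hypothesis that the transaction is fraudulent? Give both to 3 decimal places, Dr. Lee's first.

P('+'|H) = 0.795, P('+'|¬H) = 0.075.
Dr. Lee: numerator 0.795·0.025 = 0.019875; evidence = 0.019875+0.075·0.975 = 0.093000; posterior = 0.214.
Dr. Park: numerator 0.795·0.175 = 0.13912; evidence = 0.13912+0.075·0.825 = 0.20100; posterior = 0.692.

Dr. Lee: 0.214; Dr. Park: 0.692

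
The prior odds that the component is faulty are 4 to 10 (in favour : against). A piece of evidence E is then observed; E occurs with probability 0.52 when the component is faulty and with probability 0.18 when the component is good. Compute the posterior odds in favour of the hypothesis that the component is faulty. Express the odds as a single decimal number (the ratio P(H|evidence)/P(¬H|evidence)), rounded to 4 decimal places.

Posterior odds ≈ 1.1556

Prior odds = 4/10 = 0.40000.
Likelihood ratio for E = 0.52/0.18 = 2.8889.
Posterior odds = prior odds × LR = 1.1556.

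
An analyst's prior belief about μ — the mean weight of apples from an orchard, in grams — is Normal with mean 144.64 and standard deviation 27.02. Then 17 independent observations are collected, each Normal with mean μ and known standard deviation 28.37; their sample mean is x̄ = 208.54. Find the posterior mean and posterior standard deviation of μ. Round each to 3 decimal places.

Posterior mean ≈ 204.649; posterior SD ≈ 6.668

With known σ, the Normal prior is conjugate. Weight on the data is w = (n/σ²)/(n/σ² + 1/τ₀²) = 0.0211218/(0.0211218+0.00136971) = 0.93910.
Posterior mean = w·x̄ + (1−w)·μ₀ = 0.93910·208.54 + 0.060899·144.64 = 204.649. Posterior variance = 1/(0.0211218+0.00136971) = 44.4613, so SD = 6.668.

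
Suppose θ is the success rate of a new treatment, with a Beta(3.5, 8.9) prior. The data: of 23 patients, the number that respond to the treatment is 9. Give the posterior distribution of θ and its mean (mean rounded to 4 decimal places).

The binomial likelihood is conjugate to the Beta prior: with 9 successes and 14 failures, the posterior is Beta(3.5+9, 8.9+14) = Beta(12.5, 22.9).
Posterior mean = α/(α+β) = 12.5/35.4 = 0.3531.

Posterior: Beta(12.5, 22.9); mean ≈ 0.3531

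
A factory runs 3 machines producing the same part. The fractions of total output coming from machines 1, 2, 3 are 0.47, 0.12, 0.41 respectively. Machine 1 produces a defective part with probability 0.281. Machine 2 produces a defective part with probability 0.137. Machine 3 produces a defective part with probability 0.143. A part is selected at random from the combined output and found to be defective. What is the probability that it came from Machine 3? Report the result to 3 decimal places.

P(defective|M1) = 0.281; P(defective|M2) = 0.137; P(defective|M3) = 0.143.
Prior × likelihood for each source: 0.47·0.281=0.1321, 0.12·0.137=0.01644, 0.41·0.143=0.05863. Summing gives P(defective) = 0.20714.
P(Machine 3 | defective) = 0.05863 / 0.20714 = 0.283.

Posterior probability ≈ 0.283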